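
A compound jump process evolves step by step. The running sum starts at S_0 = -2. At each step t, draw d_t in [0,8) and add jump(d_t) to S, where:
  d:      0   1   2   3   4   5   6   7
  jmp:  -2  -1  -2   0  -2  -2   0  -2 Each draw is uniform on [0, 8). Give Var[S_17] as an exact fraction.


799/64

Outcome values over d=0..7: [-2, -1, -2, 0, -2, -2, 0, -2]
Σy = -11, Σy² = 21, M = 8
μ = -11/8 = -11/8,  σ² = 21/8 − (-11/8)² = 47/64
Independent increments: Var[S_17] = 17·σ² = 17·(47/64) = 799/64


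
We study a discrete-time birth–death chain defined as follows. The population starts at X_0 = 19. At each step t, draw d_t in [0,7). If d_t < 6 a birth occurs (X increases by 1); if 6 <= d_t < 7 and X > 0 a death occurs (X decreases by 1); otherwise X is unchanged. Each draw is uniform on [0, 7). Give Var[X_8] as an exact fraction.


X can drop by at most 1 per step and X_0 = 19 > T = 8, so X_t >= 19 − t >= 11 > 0 for every t <= 8: the floor at 0 (the 'and X > 0' condition) never binds. Hence X_8 = X_0 + Σ_{t<8} Y_t with i.i.d. increments Y_t = y(d_t) ∈ {+1, −1, 0}.
Outcome values over d=0..6: [1, 1, 1, 1, 1, 1, -1]
Σy = 5, Σy² = 7, M = 7
μ = 5/7 = 5/7,  σ² = 7/7 − (5/7)² = 24/49
Independent increments: Var[X_8] = 8·σ² = 8·(24/49) = 192/49

192/49


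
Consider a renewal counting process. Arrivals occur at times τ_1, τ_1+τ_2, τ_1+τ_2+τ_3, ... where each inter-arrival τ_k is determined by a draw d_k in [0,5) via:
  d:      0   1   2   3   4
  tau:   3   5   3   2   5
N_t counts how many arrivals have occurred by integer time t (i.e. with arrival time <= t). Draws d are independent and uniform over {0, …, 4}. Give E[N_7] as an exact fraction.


Inter-arrival values over d=0..4: [3, 5, 3, 2, 5]
Each d has probability 1/5, so the pmf of τ is: f(2) = 1/5, f(3) = 2/5, f(5) = 2/5
Renewal equation for m(n) = E[N_n]: condition on τ_1 = k (if k <= n, one arrival plus a fresh copy on the remaining n−k steps): m(n) = F(n) + Σ_{k<=n} f(k)·m(n−k), where F(n) = P(τ <= n) and m(0) = 0
m(1) = F(1) = 0
m(2) = F(2) = 1/5
m(3) = F(3) = 3/5
m(4) = F(4) + f(2)·m(2) = 3/5 + 1/5·1/5 = 16/25
m(5) = F(5) + f(2)·m(3) + f(3)·m(2) = 1 + 1/5·3/5 + 2/5·1/5 = 6/5
m(6) = F(6) + f(2)·m(4) + f(3)·m(3) = 1 + 1/5·16/25 + 2/5·3/5 = 171/125
m(7) = F(7) + f(2)·m(5) + f(3)·m(4) + f(5)·m(2) = 1 + 1/5·6/5 + 2/5·16/25 + 2/5·1/5 = 197/125
E[N_7] = m(7) = 197/125

197/125


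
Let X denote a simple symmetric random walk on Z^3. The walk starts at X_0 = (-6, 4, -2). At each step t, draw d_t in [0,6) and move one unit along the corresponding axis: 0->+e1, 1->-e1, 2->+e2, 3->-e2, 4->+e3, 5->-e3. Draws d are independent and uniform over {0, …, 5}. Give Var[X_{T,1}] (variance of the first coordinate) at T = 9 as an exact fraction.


3

Outcome values over d=0..5: [1, -1, 0, 0, 0, 0]
Σy = 0, Σy² = 2, M = 6
μ = 0/6 = 0,  σ² = 2/6 − (0)² = 1/3
Independent increments: Var[X_9] = 9·σ² = 9·(1/3) = 3


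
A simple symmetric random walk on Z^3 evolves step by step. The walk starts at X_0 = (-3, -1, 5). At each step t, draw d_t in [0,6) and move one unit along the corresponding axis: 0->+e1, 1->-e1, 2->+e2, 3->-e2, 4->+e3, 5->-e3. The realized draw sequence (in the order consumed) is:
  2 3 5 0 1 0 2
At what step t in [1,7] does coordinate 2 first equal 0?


t=0: X=(-3, -1, 5), d=2 → +e2, X_1=(-3, 0, 5)
t=1: X=(-3, 0, 5), d=3 → -e2, X_2=(-3, -1, 5)
t=2: X=(-3, -1, 5), d=5 → -e3, X_3=(-3, -1, 4)
t=3: X=(-3, -1, 4), d=0 → +e1, X_4=(-2, -1, 4)
t=4: X=(-2, -1, 4), d=1 → -e1, X_5=(-3, -1, 4)
t=5: X=(-3, -1, 4), d=0 → +e1, X_6=(-2, -1, 4)
t=6: X=(-2, -1, 4), d=2 → +e2, X_7=(-2, 0, 4)

1


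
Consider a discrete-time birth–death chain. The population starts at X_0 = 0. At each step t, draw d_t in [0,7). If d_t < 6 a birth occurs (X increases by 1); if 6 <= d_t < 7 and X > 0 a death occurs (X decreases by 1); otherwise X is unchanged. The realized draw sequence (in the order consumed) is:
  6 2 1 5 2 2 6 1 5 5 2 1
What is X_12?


9

t=0: X=0, d=6 → hold, X_1=0
t=1: X=0, d=2 → birth, X_2=1
t=2: X=1, d=1 → birth, X_3=2
t=3: X=2, d=5 → birth, X_4=3
t=4: X=3, d=2 → birth, X_5=4
t=5: X=4, d=2 → birth, X_6=5
t=6: X=5, d=6 → death, X_7=4
t=7: X=4, d=1 → birth, X_8=5
t=8: X=5, d=5 → birth, X_9=6
t=9: X=6, d=5 → birth, X_10=7
t=10: X=7, d=2 → birth, X_11=8
t=11: X=8, d=1 → birth, X_12=9


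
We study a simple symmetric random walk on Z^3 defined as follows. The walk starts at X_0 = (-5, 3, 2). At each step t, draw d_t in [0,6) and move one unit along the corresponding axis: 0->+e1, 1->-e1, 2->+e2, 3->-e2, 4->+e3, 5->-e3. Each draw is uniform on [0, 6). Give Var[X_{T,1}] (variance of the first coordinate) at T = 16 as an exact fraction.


16/3

Outcome values over d=0..5: [1, -1, 0, 0, 0, 0]
Σy = 0, Σy² = 2, M = 6
μ = 0/6 = 0,  σ² = 2/6 − (0)² = 1/3
Independent increments: Var[X_16] = 16·σ² = 16·(1/3) = 16/3


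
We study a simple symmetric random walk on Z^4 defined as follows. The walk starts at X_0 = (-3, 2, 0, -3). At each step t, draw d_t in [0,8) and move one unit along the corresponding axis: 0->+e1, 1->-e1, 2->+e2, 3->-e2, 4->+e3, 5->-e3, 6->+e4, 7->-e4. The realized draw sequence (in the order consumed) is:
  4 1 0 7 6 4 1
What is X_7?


t=0: X=(-3, 2, 0, -3), d=4 → +e3, X_1=(-3, 2, 1, -3)
t=1: X=(-3, 2, 1, -3), d=1 → -e1, X_2=(-4, 2, 1, -3)
t=2: X=(-4, 2, 1, -3), d=0 → +e1, X_3=(-3, 2, 1, -3)
t=3: X=(-3, 2, 1, -3), d=7 → -e4, X_4=(-3, 2, 1, -4)
t=4: X=(-3, 2, 1, -4), d=6 → +e4, X_5=(-3, 2, 1, -3)
t=5: X=(-3, 2, 1, -3), d=4 → +e3, X_6=(-3, 2, 2, -3)
t=6: X=(-3, 2, 2, -3), d=1 → -e1, X_7=(-4, 2, 2, -3)

(-4, 2, 2, -3)


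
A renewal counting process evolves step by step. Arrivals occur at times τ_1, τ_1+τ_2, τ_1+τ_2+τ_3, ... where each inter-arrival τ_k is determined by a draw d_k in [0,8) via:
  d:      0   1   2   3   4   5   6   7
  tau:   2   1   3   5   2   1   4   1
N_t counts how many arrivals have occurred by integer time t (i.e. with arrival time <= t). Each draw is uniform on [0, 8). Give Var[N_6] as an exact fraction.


73315362303/68719476736

Inter-arrival values over d=0..7: [2, 1, 3, 5, 2, 1, 4, 1]
Each d has probability 1/8, so the pmf of τ is: f(1) = 3/8, f(2) = 1/4, f(3) = 1/8, f(4) = 1/8, f(5) = 1/8
Let p_n(j) = P(N_n = j), with p_0 = [1]. Condition on τ_1: p_n(0) = P(τ > n), and for j >= 1, p_n(j) = Σ_{k<=n} f(k)·p_{n−k}(j−1)
p_1 = [5/8, 3/8]  (j = 0..1)
p_2 = [3/8, 31/64, 9/64]  (j = 0..2)
p_3 = [1/4, 27/64, 141/512, 27/512]  (j = 0..3)
p_4 = [1/8, 25/64, 167/512, 567/4096, 81/4096]  (j = 0..4)
p_5 = [0, 23/64, 23/64, 855/4096, 2133/32768, 243/32768]  (j = 0..5)
p_6 = [0, 3/16, 201/512, 1099/4096, 3915/32768, 7695/262144, 729/262144]  (j = 0..6)
E[N_6] = Σ j·p_6(j) = 634113/262144;  E[N_6²] = Σ j²·p_6(j) = 1813563/262144
Var[N_6] = 1813563/262144 − (634113/262144)² = 73315362303/68719476736


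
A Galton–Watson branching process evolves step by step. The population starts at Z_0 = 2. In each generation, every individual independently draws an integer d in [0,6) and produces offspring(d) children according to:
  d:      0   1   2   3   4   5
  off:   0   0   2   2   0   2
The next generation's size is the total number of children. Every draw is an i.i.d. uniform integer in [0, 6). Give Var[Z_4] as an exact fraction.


Outcome values over d=0..5: [0, 0, 2, 2, 0, 2]
Σy = 6, Σy² = 12, M = 6
μ = 6/6 = 1,  σ² = 12/6 − (1)² = 1
V_0 = 0, E_0 = 2
V_1 = 1·E_0 + (1)²·V_0 = 2;  E_1 = 2
V_2 = 1·E_1 + (1)²·V_1 = 4;  E_2 = 2
V_3 = 1·E_2 + (1)²·V_2 = 6;  E_3 = 2
V_4 = 1·E_3 + (1)²·V_3 = 8;  E_4 = 2

8


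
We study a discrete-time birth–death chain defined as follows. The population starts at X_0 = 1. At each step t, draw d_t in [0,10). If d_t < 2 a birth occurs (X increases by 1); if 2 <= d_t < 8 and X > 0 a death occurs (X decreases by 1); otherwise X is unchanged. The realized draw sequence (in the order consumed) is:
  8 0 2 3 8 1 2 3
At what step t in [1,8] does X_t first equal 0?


4

t=0: X=1, d=8 → hold, X_1=1
t=1: X=1, d=0 → birth, X_2=2
t=2: X=2, d=2 → death, X_3=1
t=3: X=1, d=3 → death, X_4=0
t=4: X=0, d=8 → hold, X_5=0
t=5: X=0, d=1 → birth, X_6=1
t=6: X=1, d=2 → death, X_7=0
t=7: X=0, d=3 → hold, X_8=0


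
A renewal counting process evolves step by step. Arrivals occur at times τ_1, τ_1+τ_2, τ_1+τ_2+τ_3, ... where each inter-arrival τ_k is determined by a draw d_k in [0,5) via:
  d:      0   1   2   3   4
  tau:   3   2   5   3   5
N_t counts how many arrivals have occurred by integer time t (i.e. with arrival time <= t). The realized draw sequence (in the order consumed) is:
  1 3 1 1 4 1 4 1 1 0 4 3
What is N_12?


4

draw d_1=1: τ_1=2, arrival time A_1=2
draw d_2=3: τ_2=3, arrival time A_2=5
draw d_3=1: τ_3=2, arrival time A_3=7
draw d_4=1: τ_4=2, arrival time A_4=9
draw d_5=4: τ_5=5, arrival time A_5=14
draw d_6=1: τ_6=2, arrival time A_6=16
draw d_7=4: τ_7=5, arrival time A_7=21
draw d_8=1: τ_8=2, arrival time A_8=23
draw d_9=1: τ_9=2, arrival time A_9=25
draw d_10=0: τ_10=3, arrival time A_10=28
draw d_11=4: τ_11=5, arrival time A_11=33
draw d_12=3: τ_12=3, arrival time A_12=36
N_t over t=0..12: 0:0 1:0 2:1 3:1 4:1 5:2 6:2 7:3 8:3 9:4 10:4 11:4 12:4


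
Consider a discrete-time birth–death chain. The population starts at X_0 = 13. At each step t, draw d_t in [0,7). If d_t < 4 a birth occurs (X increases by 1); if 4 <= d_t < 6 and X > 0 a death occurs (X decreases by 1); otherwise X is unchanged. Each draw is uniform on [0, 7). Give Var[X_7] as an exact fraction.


38/7

X can drop by at most 1 per step and X_0 = 13 > T = 7, so X_t >= 13 − t >= 6 > 0 for every t <= 7: the floor at 0 (the 'and X > 0' condition) never binds. Hence X_7 = X_0 + Σ_{t<7} Y_t with i.i.d. increments Y_t = y(d_t) ∈ {+1, −1, 0}.
Outcome values over d=0..6: [1, 1, 1, 1, -1, -1, 0]
Σy = 2, Σy² = 6, M = 7
μ = 2/7 = 2/7,  σ² = 6/7 − (2/7)² = 38/49
Independent increments: Var[X_7] = 7·σ² = 7·(38/49) = 38/7


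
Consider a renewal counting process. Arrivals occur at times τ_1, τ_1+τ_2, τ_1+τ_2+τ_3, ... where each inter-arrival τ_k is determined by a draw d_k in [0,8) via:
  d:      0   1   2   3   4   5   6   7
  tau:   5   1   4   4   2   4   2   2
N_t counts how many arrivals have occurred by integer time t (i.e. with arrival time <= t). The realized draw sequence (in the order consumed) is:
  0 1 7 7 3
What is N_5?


1

draw d_1=0: τ_1=5, arrival time A_1=5
draw d_2=1: τ_2=1, arrival time A_2=6
draw d_3=7: τ_3=2, arrival time A_3=8
draw d_4=7: τ_4=2, arrival time A_4=10
draw d_5=3: τ_5=4, arrival time A_5=14
N_t over t=0..5: 0:0 1:0 2:0 3:0 4:0 5:1


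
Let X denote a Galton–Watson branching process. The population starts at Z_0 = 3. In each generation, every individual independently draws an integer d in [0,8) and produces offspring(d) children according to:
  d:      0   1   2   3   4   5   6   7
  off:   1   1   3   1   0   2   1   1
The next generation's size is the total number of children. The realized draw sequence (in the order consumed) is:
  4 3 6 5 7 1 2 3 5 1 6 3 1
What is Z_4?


gen 0: Z_0=3, draws=[4, 3, 6], offspring=[0, 1, 1], Z_1=2
gen 1: Z_1=2, draws=[5, 7], offspring=[2, 1], Z_2=3
gen 2: Z_2=3, draws=[1, 2, 3], offspring=[1, 3, 1], Z_3=5
gen 3: Z_3=5, draws=[5, 1, 6, 3, 1], offspring=[2, 1, 1, 1, 1], Z_4=6

6


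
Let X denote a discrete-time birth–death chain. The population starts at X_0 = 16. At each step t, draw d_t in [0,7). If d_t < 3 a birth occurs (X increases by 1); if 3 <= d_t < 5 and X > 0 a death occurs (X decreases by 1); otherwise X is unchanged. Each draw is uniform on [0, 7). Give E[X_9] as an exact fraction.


121/7

X can drop by at most 1 per step and X_0 = 16 > T = 9, so X_t >= 16 − t >= 7 > 0 for every t <= 9: the floor at 0 (the 'and X > 0' condition) never binds. Hence X_9 = X_0 + Σ_{t<9} Y_t with i.i.d. increments Y_t = y(d_t) ∈ {+1, −1, 0}.
Outcome values over d=0..6: [1, 1, 1, -1, -1, 0, 0]
Σy = 1, Σy² = 5, M = 7
μ = 1/7 = 1/7,  σ² = 5/7 − (1/7)² = 34/49
E[X_9] = 16 + 9·(1/7) = 121/7


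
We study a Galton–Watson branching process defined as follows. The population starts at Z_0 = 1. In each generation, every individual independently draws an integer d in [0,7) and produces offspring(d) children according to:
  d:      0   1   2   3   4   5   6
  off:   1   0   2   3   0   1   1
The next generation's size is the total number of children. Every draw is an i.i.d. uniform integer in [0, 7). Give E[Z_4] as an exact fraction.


Outcome values over d=0..6: [1, 0, 2, 3, 0, 1, 1]
Σy = 8, Σy² = 16, M = 7
μ = 8/7 = 8/7,  σ² = 16/7 − (8/7)² = 48/49
E[Z_0] = 1
E[Z_1] = 8/7·E[Z_0] = 8/7
E[Z_2] = 8/7·E[Z_1] = 64/49
E[Z_3] = 8/7·E[Z_2] = 512/343
E[Z_4] = 8/7·E[Z_3] = 4096/2401

4096/2401


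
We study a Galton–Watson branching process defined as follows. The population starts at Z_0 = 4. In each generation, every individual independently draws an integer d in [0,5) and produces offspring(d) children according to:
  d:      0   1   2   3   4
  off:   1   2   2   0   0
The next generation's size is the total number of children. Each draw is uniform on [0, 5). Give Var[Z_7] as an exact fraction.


Outcome values over d=0..4: [1, 2, 2, 0, 0]
Σy = 5, Σy² = 9, M = 5
μ = 5/5 = 1,  σ² = 9/5 − (1)² = 4/5
V_0 = 0, E_0 = 4
V_1 = 4/5·E_0 + (1)²·V_0 = 16/5;  E_1 = 4
V_2 = 4/5·E_1 + (1)²·V_1 = 32/5;  E_2 = 4
V_3 = 4/5·E_2 + (1)²·V_2 = 48/5;  E_3 = 4
V_4 = 4/5·E_3 + (1)²·V_3 = 64/5;  E_4 = 4
V_5 = 4/5·E_4 + (1)²·V_4 = 16;  E_5 = 4
V_6 = 4/5·E_5 + (1)²·V_5 = 96/5;  E_6 = 4
V_7 = 4/5·E_6 + (1)²·V_6 = 112/5;  E_7 = 4

112/5


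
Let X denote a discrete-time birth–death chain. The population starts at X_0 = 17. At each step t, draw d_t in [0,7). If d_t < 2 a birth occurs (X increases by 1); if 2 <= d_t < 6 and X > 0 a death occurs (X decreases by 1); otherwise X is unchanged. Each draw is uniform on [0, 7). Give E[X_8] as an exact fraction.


X can drop by at most 1 per step and X_0 = 17 > T = 8, so X_t >= 17 − t >= 9 > 0 for every t <= 8: the floor at 0 (the 'and X > 0' condition) never binds. Hence X_8 = X_0 + Σ_{t<8} Y_t with i.i.d. increments Y_t = y(d_t) ∈ {+1, −1, 0}.
Outcome values over d=0..6: [1, 1, -1, -1, -1, -1, 0]
Σy = -2, Σy² = 6, M = 7
μ = -2/7 = -2/7,  σ² = 6/7 − (-2/7)² = 38/49
E[X_8] = 17 + 8·(-2/7) = 103/7

103/7


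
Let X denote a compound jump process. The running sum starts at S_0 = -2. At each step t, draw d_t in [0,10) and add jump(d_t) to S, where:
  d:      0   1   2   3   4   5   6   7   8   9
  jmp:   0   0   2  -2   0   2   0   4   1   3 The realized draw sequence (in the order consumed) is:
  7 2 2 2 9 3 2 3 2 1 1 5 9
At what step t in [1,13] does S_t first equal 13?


t=0: S=-2, d=7, jump=4, S_1=2
t=1: S=2, d=2, jump=2, S_2=4
t=2: S=4, d=2, jump=2, S_3=6
t=3: S=6, d=2, jump=2, S_4=8
t=4: S=8, d=9, jump=3, S_5=11
t=5: S=11, d=3, jump=-2, S_6=9
t=6: S=9, d=2, jump=2, S_7=11
t=7: S=11, d=3, jump=-2, S_8=9
t=8: S=9, d=2, jump=2, S_9=11
t=9: S=11, d=1, jump=0, S_10=11
t=10: S=11, d=1, jump=0, S_11=11
t=11: S=11, d=5, jump=2, S_12=13
t=12: S=13, d=9, jump=3, S_13=16

12


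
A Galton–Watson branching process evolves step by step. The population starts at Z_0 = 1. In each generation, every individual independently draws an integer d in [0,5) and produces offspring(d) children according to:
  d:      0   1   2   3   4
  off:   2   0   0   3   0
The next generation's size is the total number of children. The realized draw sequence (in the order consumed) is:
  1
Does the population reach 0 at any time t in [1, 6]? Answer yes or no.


gen 0: Z_0=1, draws=[1], offspring=[0], Z_1=0
gen 1: Z_1=0, draws=[], offspring=[], Z_2=0
gen 2: Z_2=0, draws=[], offspring=[], Z_3=0
gen 3: Z_3=0, draws=[], offspring=[], Z_4=0
gen 4: Z_4=0, draws=[], offspring=[], Z_5=0
gen 5: Z_5=0, draws=[], offspring=[], Z_6=0

yes


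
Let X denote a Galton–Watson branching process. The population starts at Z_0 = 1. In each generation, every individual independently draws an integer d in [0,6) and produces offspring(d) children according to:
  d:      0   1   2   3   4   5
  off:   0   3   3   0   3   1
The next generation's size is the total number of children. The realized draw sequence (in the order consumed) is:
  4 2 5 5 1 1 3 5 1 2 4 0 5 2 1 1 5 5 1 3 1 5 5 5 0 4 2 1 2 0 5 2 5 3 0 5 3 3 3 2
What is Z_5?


27

gen 0: Z_0=1, draws=[4], offspring=[3], Z_1=3
gen 1: Z_1=3, draws=[2, 5, 5], offspring=[3, 1, 1], Z_2=5
gen 2: Z_2=5, draws=[1, 1, 3, 5, 1], offspring=[3, 3, 0, 1, 3], Z_3=10
gen 3: Z_3=10, draws=[2, 4, 0, 5, 2, 1, 1, 5, 5, 1], offspring=[3, 3, 0, 1, 3, 3, 3, 1, 1, 3], Z_4=21
gen 4: Z_4=21, draws=[3, 1, 5, 5, 5, 0, 4, 2, 1, 2, 0, 5, 2, 5, 3, 0, 5, 3, 3, 3, 2], offspring=[0, 3, 1, 1, 1, 0, 3, 3, 3, 3, 0, 1, 3, 1, 0, 0, 1, 0, 0, 0, 3], Z_5=27


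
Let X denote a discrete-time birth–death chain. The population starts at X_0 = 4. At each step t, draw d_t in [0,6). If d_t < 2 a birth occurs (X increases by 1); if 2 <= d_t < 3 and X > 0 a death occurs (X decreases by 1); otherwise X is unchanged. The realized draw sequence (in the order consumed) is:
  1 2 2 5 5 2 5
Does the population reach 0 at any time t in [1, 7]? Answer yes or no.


no

t=0: X=4, d=1 → birth, X_1=5
t=1: X=5, d=2 → death, X_2=4
t=2: X=4, d=2 → death, X_3=3
t=3: X=3, d=5 → hold, X_4=3
t=4: X=3, d=5 → hold, X_5=3
t=5: X=3, d=2 → death, X_6=2
t=6: X=2, d=5 → hold, X_7=2


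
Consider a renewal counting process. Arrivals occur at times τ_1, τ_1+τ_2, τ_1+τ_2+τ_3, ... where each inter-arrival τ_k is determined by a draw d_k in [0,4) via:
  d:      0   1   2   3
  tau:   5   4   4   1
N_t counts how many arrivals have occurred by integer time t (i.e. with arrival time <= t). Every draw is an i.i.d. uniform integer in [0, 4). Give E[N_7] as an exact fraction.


Inter-arrival values over d=0..3: [5, 4, 4, 1]
Each d has probability 1/4, so the pmf of τ is: f(1) = 1/4, f(4) = 1/2, f(5) = 1/4
Renewal equation for m(n) = E[N_n]: condition on τ_1 = k (if k <= n, one arrival plus a fresh copy on the remaining n−k steps): m(n) = F(n) + Σ_{k<=n} f(k)·m(n−k), where F(n) = P(τ <= n) and m(0) = 0
m(1) = F(1) = 1/4
m(2) = F(2) + f(1)·m(1) = 1/4 + 1/4·1/4 = 5/16
m(3) = F(3) + f(1)·m(2) = 1/4 + 1/4·5/16 = 21/64
m(4) = F(4) + f(1)·m(3) = 3/4 + 1/4·21/64 = 213/256
m(5) = F(5) + f(1)·m(4) + f(4)·m(1) = 1 + 1/4·213/256 + 1/2·1/4 = 1365/1024
m(6) = F(6) + f(1)·m(5) + f(4)·m(2) + f(5)·m(1) = 1 + 1/4·1365/1024 + 1/2·5/16 + 1/4·1/4 = 6357/4096
m(7) = F(7) + f(1)·m(6) + f(4)·m(3) + f(5)·m(2) = 1 + 1/4·6357/4096 + 1/2·21/64 + 1/4·5/16 = 26709/16384
E[N_7] = m(7) = 26709/16384

26709/16384


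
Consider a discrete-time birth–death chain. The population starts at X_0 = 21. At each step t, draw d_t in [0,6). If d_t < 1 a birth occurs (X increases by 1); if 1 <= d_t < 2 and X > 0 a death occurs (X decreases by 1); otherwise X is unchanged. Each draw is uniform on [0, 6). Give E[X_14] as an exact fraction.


21

X can drop by at most 1 per step and X_0 = 21 > T = 14, so X_t >= 21 − t >= 7 > 0 for every t <= 14: the floor at 0 (the 'and X > 0' condition) never binds. Hence X_14 = X_0 + Σ_{t<14} Y_t with i.i.d. increments Y_t = y(d_t) ∈ {+1, −1, 0}.
Outcome values over d=0..5: [1, -1, 0, 0, 0, 0]
Σy = 0, Σy² = 2, M = 6
μ = 0/6 = 0,  σ² = 2/6 − (0)² = 1/3
E[X_14] = 21 + 14·(0) = 21


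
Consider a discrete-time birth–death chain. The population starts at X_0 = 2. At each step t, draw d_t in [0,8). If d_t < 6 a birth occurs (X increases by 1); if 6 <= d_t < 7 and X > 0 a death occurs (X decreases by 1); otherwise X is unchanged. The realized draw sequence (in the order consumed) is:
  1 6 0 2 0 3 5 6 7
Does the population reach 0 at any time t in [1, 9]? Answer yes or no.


no

t=0: X=2, d=1 → birth, X_1=3
t=1: X=3, d=6 → death, X_2=2
t=2: X=2, d=0 → birth, X_3=3
t=3: X=3, d=2 → birth, X_4=4
t=4: X=4, d=0 → birth, X_5=5
t=5: X=5, d=3 → birth, X_6=6
t=6: X=6, d=5 → birth, X_7=7
t=7: X=7, d=6 → death, X_8=6
t=8: X=6, d=7 → hold, X_9=6


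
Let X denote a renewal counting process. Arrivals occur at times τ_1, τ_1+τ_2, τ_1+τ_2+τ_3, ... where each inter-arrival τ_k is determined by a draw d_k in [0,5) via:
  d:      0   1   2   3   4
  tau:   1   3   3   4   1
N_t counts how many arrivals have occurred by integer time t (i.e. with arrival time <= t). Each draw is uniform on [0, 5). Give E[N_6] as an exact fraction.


35849/15625

Inter-arrival values over d=0..4: [1, 3, 3, 4, 1]
Each d has probability 1/5, so the pmf of τ is: f(1) = 2/5, f(3) = 2/5, f(4) = 1/5
Renewal equation for m(n) = E[N_n]: condition on τ_1 = k (if k <= n, one arrival plus a fresh copy on the remaining n−k steps): m(n) = F(n) + Σ_{k<=n} f(k)·m(n−k), where F(n) = P(τ <= n) and m(0) = 0
m(1) = F(1) = 2/5
m(2) = F(2) + f(1)·m(1) = 2/5 + 2/5·2/5 = 14/25
m(3) = F(3) + f(1)·m(2) = 4/5 + 2/5·14/25 = 128/125
m(4) = F(4) + f(1)·m(3) + f(3)·m(1) = 1 + 2/5·128/125 + 2/5·2/5 = 981/625
m(5) = F(5) + f(1)·m(4) + f(3)·m(2) + f(4)·m(1) = 1 + 2/5·981/625 + 2/5·14/25 + 1/5·2/5 = 6037/3125
m(6) = F(6) + f(1)·m(5) + f(3)·m(3) + f(4)·m(2) = 1 + 2/5·6037/3125 + 2/5·128/125 + 1/5·14/25 = 35849/15625
E[N_6] = m(6) = 35849/15625


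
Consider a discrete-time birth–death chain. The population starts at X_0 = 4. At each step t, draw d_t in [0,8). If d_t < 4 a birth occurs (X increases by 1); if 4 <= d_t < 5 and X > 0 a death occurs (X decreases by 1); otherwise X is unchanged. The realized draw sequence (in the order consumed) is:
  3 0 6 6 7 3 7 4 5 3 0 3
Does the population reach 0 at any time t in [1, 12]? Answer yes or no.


t=0: X=4, d=3 → birth, X_1=5
t=1: X=5, d=0 → birth, X_2=6
t=2: X=6, d=6 → hold, X_3=6
t=3: X=6, d=6 → hold, X_4=6
t=4: X=6, d=7 → hold, X_5=6
t=5: X=6, d=3 → birth, X_6=7
t=6: X=7, d=7 → hold, X_7=7
t=7: X=7, d=4 → death, X_8=6
t=8: X=6, d=5 → hold, X_9=6
t=9: X=6, d=3 → birth, X_10=7
t=10: X=7, d=0 → birth, X_11=8
t=11: X=8, d=3 → birth, X_12=9

no


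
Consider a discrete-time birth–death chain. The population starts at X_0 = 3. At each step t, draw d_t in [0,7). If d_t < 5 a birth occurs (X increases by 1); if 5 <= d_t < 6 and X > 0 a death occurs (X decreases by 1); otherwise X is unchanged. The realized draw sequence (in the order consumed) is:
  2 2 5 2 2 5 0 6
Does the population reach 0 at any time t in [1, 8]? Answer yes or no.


no

t=0: X=3, d=2 → birth, X_1=4
t=1: X=4, d=2 → birth, X_2=5
t=2: X=5, d=5 → death, X_3=4
t=3: X=4, d=2 → birth, X_4=5
t=4: X=5, d=2 → birth, X_5=6
t=5: X=6, d=5 → death, X_6=5
t=6: X=5, d=0 → birth, X_7=6
t=7: X=6, d=6 → hold, X_8=6


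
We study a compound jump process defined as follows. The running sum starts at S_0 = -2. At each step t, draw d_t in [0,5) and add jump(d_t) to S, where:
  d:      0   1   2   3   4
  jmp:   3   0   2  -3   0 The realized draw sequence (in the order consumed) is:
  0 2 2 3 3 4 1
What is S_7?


t=0: S=-2, d=0, jump=3, S_1=1
t=1: S=1, d=2, jump=2, S_2=3
t=2: S=3, d=2, jump=2, S_3=5
t=3: S=5, d=3, jump=-3, S_4=2
t=4: S=2, d=3, jump=-3, S_5=-1
t=5: S=-1, d=4, jump=0, S_6=-1
t=6: S=-1, d=1, jump=0, S_7=-1

-1


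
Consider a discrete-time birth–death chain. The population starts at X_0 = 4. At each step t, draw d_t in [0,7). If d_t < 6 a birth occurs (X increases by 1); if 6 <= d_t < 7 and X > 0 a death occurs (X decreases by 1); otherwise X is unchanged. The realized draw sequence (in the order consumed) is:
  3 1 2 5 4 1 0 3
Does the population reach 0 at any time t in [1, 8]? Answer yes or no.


no

t=0: X=4, d=3 → birth, X_1=5
t=1: X=5, d=1 → birth, X_2=6
t=2: X=6, d=2 → birth, X_3=7
t=3: X=7, d=5 → birth, X_4=8
t=4: X=8, d=4 → birth, X_5=9
t=5: X=9, d=1 → birth, X_6=10
t=6: X=10, d=0 → birth, X_7=11
t=7: X=11, d=3 → birth, X_8=12


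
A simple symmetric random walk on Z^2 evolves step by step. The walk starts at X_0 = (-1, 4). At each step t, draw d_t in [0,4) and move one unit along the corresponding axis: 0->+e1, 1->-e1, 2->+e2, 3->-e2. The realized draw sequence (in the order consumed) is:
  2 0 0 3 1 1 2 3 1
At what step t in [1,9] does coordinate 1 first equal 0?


2

t=0: X=(-1, 4), d=2 → +e2, X_1=(-1, 5)
t=1: X=(-1, 5), d=0 → +e1, X_2=(0, 5)
t=2: X=(0, 5), d=0 → +e1, X_3=(1, 5)
t=3: X=(1, 5), d=3 → -e2, X_4=(1, 4)
t=4: X=(1, 4), d=1 → -e1, X_5=(0, 4)
t=5: X=(0, 4), d=1 → -e1, X_6=(-1, 4)
t=6: X=(-1, 4), d=2 → +e2, X_7=(-1, 5)
t=7: X=(-1, 5), d=3 → -e2, X_8=(-1, 4)
t=8: X=(-1, 4), d=1 → -e1, X_9=(-2, 4)


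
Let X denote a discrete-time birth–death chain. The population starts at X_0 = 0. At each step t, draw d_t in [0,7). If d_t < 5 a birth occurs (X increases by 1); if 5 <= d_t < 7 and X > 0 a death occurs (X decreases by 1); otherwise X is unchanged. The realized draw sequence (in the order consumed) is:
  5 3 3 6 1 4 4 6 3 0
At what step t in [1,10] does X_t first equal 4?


7

t=0: X=0, d=5 → hold, X_1=0
t=1: X=0, d=3 → birth, X_2=1
t=2: X=1, d=3 → birth, X_3=2
t=3: X=2, d=6 → death, X_4=1
t=4: X=1, d=1 → birth, X_5=2
t=5: X=2, d=4 → birth, X_6=3
t=6: X=3, d=4 → birth, X_7=4
t=7: X=4, d=6 → death, X_8=3
t=8: X=3, d=3 → birth, X_9=4
t=9: X=4, d=0 → birth, X_10=5


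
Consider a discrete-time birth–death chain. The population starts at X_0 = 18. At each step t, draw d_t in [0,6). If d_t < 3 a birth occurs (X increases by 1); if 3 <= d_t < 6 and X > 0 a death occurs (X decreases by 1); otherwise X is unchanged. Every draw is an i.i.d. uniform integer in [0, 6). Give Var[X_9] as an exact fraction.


9

X can drop by at most 1 per step and X_0 = 18 > T = 9, so X_t >= 18 − t >= 9 > 0 for every t <= 9: the floor at 0 (the 'and X > 0' condition) never binds. Hence X_9 = X_0 + Σ_{t<9} Y_t with i.i.d. increments Y_t = y(d_t) ∈ {+1, −1, 0}.
Outcome values over d=0..5: [1, 1, 1, -1, -1, -1]
Σy = 0, Σy² = 6, M = 6
μ = 0/6 = 0,  σ² = 6/6 − (0)² = 1
Independent increments: Var[X_9] = 9·σ² = 9·(1) = 9


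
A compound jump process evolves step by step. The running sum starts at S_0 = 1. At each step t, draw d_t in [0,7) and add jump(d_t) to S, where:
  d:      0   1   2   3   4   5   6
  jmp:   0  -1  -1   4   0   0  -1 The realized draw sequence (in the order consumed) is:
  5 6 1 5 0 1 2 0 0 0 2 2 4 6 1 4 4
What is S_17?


t=0: S=1, d=5, jump=0, S_1=1
t=1: S=1, d=6, jump=-1, S_2=0
t=2: S=0, d=1, jump=-1, S_3=-1
t=3: S=-1, d=5, jump=0, S_4=-1
t=4: S=-1, d=0, jump=0, S_5=-1
t=5: S=-1, d=1, jump=-1, S_6=-2
t=6: S=-2, d=2, jump=-1, S_7=-3
t=7: S=-3, d=0, jump=0, S_8=-3
t=8: S=-3, d=0, jump=0, S_9=-3
t=9: S=-3, d=0, jump=0, S_10=-3
t=10: S=-3, d=2, jump=-1, S_11=-4
t=11: S=-4, d=2, jump=-1, S_12=-5
t=12: S=-5, d=4, jump=0, S_13=-5
t=13: S=-5, d=6, jump=-1, S_14=-6
t=14: S=-6, d=1, jump=-1, S_15=-7
t=15: S=-7, d=4, jump=0, S_16=-7
t=16: S=-7, d=4, jump=0, S_17=-7

-7


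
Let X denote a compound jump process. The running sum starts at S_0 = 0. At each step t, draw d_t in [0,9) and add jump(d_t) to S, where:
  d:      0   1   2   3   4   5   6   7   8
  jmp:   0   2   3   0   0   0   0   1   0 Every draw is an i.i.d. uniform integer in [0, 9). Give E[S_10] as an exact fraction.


20/3

Outcome values over d=0..8: [0, 2, 3, 0, 0, 0, 0, 1, 0]
Σy = 6, Σy² = 14, M = 9
μ = 6/9 = 2/3,  σ² = 14/9 − (2/3)² = 10/9
E[S_10] = 0 + 10·(2/3) = 20/3


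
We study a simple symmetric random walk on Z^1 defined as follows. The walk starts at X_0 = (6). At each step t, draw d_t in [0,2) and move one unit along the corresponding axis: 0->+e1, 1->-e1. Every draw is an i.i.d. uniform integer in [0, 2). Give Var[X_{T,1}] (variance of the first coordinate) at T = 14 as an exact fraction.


Outcome values over d=0..1: [1, -1]
Σy = 0, Σy² = 2, M = 2
μ = 0/2 = 0,  σ² = 2/2 − (0)² = 1
Independent increments: Var[X_14] = 14·σ² = 14·(1) = 14

14


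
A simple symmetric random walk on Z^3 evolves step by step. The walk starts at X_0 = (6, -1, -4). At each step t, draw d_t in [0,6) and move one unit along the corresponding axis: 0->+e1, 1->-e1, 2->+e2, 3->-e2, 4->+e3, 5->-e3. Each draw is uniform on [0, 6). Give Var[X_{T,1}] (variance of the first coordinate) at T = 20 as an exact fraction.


20/3

Outcome values over d=0..5: [1, -1, 0, 0, 0, 0]
Σy = 0, Σy² = 2, M = 6
μ = 0/6 = 0,  σ² = 2/6 − (0)² = 1/3
Independent increments: Var[X_20] = 20·σ² = 20·(1/3) = 20/3


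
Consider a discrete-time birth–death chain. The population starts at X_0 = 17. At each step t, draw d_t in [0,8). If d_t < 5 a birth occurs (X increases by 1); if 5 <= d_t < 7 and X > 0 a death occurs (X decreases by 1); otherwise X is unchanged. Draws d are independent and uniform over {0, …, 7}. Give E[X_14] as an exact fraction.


X can drop by at most 1 per step and X_0 = 17 > T = 14, so X_t >= 17 − t >= 3 > 0 for every t <= 14: the floor at 0 (the 'and X > 0' condition) never binds. Hence X_14 = X_0 + Σ_{t<14} Y_t with i.i.d. increments Y_t = y(d_t) ∈ {+1, −1, 0}.
Outcome values over d=0..7: [1, 1, 1, 1, 1, -1, -1, 0]
Σy = 3, Σy² = 7, M = 8
μ = 3/8 = 3/8,  σ² = 7/8 − (3/8)² = 47/64
E[X_14] = 17 + 14·(3/8) = 89/4

89/4


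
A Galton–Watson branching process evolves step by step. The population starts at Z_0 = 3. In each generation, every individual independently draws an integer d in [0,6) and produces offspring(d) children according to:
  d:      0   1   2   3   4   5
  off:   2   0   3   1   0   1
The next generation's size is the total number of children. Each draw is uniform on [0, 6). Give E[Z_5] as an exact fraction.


Outcome values over d=0..5: [2, 0, 3, 1, 0, 1]
Σy = 7, Σy² = 15, M = 6
μ = 7/6 = 7/6,  σ² = 15/6 − (7/6)² = 41/36
E[Z_0] = 3
E[Z_1] = 7/6·E[Z_0] = 7/2
E[Z_2] = 7/6·E[Z_1] = 49/12
E[Z_3] = 7/6·E[Z_2] = 343/72
E[Z_4] = 7/6·E[Z_3] = 2401/432
E[Z_5] = 7/6·E[Z_4] = 16807/2592

16807/2592


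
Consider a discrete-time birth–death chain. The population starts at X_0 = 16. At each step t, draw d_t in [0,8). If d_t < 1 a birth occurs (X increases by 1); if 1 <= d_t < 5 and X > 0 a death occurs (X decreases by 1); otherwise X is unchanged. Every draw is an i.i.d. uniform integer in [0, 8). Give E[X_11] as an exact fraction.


X can drop by at most 1 per step and X_0 = 16 > T = 11, so X_t >= 16 − t >= 5 > 0 for every t <= 11: the floor at 0 (the 'and X > 0' condition) never binds. Hence X_11 = X_0 + Σ_{t<11} Y_t with i.i.d. increments Y_t = y(d_t) ∈ {+1, −1, 0}.
Outcome values over d=0..7: [1, -1, -1, -1, -1, 0, 0, 0]
Σy = -3, Σy² = 5, M = 8
μ = -3/8 = -3/8,  σ² = 5/8 − (-3/8)² = 31/64
E[X_11] = 16 + 11·(-3/8) = 95/8

95/8


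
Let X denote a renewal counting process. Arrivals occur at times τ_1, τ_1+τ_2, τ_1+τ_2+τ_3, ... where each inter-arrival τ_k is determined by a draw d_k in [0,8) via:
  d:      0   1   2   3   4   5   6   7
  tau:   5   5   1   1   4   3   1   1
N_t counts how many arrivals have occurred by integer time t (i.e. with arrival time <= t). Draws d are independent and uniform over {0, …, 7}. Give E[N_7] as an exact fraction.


Inter-arrival values over d=0..7: [5, 5, 1, 1, 4, 3, 1, 1]
Each d has probability 1/8, so the pmf of τ is: f(1) = 1/2, f(3) = 1/8, f(4) = 1/8, f(5) = 1/4
Renewal equation for m(n) = E[N_n]: condition on τ_1 = k (if k <= n, one arrival plus a fresh copy on the remaining n−k steps): m(n) = F(n) + Σ_{k<=n} f(k)·m(n−k), where F(n) = P(τ <= n) and m(0) = 0
m(1) = F(1) = 1/2
m(2) = F(2) + f(1)·m(1) = 1/2 + 1/2·1/2 = 3/4
m(3) = F(3) + f(1)·m(2) = 5/8 + 1/2·3/4 = 1
m(4) = F(4) + f(1)·m(3) + f(3)·m(1) = 3/4 + 1/2·1 + 1/8·1/2 = 21/16
m(5) = F(5) + f(1)·m(4) + f(3)·m(2) + f(4)·m(1) = 1 + 1/2·21/16 + 1/8·3/4 + 1/8·1/2 = 29/16
m(6) = F(6) + f(1)·m(5) + f(3)·m(3) + f(4)·m(2) + f(5)·m(1) = 1 + 1/2·29/16 + 1/8·1 + 1/8·3/4 + 1/4·1/2 = 9/4
m(7) = F(7) + f(1)·m(6) + f(3)·m(4) + f(4)·m(3) + f(5)·m(2) = 1 + 1/2·9/4 + 1/8·21/16 + 1/8·1 + 1/4·3/4 = 333/128
E[N_7] = m(7) = 333/128

333/128


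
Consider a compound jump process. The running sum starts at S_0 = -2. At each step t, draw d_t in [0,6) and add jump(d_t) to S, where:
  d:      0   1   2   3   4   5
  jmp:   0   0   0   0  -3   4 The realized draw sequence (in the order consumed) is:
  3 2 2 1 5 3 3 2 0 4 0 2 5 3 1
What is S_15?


t=0: S=-2, d=3, jump=0, S_1=-2
t=1: S=-2, d=2, jump=0, S_2=-2
t=2: S=-2, d=2, jump=0, S_3=-2
t=3: S=-2, d=1, jump=0, S_4=-2
t=4: S=-2, d=5, jump=4, S_5=2
t=5: S=2, d=3, jump=0, S_6=2
t=6: S=2, d=3, jump=0, S_7=2
t=7: S=2, d=2, jump=0, S_8=2
t=8: S=2, d=0, jump=0, S_9=2
t=9: S=2, d=4, jump=-3, S_10=-1
t=10: S=-1, d=0, jump=0, S_11=-1
t=11: S=-1, d=2, jump=0, S_12=-1
t=12: S=-1, d=5, jump=4, S_13=3
t=13: S=3, d=3, jump=0, S_14=3
t=14: S=3, d=1, jump=0, S_15=3

3


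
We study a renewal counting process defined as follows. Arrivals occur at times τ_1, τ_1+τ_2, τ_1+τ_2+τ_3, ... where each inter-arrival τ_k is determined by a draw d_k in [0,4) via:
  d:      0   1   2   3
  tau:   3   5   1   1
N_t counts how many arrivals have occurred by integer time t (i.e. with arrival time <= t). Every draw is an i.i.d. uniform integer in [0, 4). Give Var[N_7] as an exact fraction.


Inter-arrival values over d=0..3: [3, 5, 1, 1]
Each d has probability 1/4, so the pmf of τ is: f(1) = 1/2, f(3) = 1/4, f(5) = 1/4
Let p_n(j) = P(N_n = j), with p_0 = [1]. Condition on τ_1: p_n(0) = P(τ > n), and for j >= 1, p_n(j) = Σ_{k<=n} f(k)·p_{n−k}(j−1)
p_1 = [1/2, 1/2]  (j = 0..1)
p_2 = [1/2, 1/4, 1/4]  (j = 0..2)
p_3 = [1/4, 1/2, 1/8, 1/8]  (j = 0..3)
p_4 = [1/4, 1/4, 3/8, 1/16, 1/16]  (j = 0..4)
p_5 = [0, 1/2, 3/16, 1/4, 1/32, 1/32]  (j = 0..5)
p_6 = [0, 3/16, 1/2, 1/8, 5/32, 1/64, 1/64]  (j = 0..6)
p_7 = [0, 3/16, 7/32, 13/32, 5/64, 3/32, 1/128, 1/128]  (j = 0..7)
E[N_7] = Σ j·p_7(j) = 349/128;  E[N_7²] = Σ j²·p_7(j) = 1149/128
Var[N_7] = 1149/128 − (349/128)² = 25271/16384

25271/16384


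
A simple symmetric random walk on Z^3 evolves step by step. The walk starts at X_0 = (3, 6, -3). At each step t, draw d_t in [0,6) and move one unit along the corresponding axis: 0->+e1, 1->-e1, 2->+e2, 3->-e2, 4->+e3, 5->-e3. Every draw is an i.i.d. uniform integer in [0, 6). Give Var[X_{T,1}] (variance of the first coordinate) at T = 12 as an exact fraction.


4

Outcome values over d=0..5: [1, -1, 0, 0, 0, 0]
Σy = 0, Σy² = 2, M = 6
μ = 0/6 = 0,  σ² = 2/6 − (0)² = 1/3
Independent increments: Var[X_12] = 12·σ² = 12·(1/3) = 4


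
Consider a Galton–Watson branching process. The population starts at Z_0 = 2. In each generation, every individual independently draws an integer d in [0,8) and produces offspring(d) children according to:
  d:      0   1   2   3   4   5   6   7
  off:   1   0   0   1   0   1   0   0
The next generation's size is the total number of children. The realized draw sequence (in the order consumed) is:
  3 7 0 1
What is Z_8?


0

gen 0: Z_0=2, draws=[3, 7], offspring=[1, 0], Z_1=1
gen 1: Z_1=1, draws=[0], offspring=[1], Z_2=1
gen 2: Z_2=1, draws=[1], offspring=[0], Z_3=0
gen 3: Z_3=0, draws=[], offspring=[], Z_4=0
gen 4: Z_4=0, draws=[], offspring=[], Z_5=0
gen 5: Z_5=0, draws=[], offspring=[], Z_6=0
gen 6: Z_6=0, draws=[], offspring=[], Z_7=0
gen 7: Z_7=0, draws=[], offspring=[], Z_8=0


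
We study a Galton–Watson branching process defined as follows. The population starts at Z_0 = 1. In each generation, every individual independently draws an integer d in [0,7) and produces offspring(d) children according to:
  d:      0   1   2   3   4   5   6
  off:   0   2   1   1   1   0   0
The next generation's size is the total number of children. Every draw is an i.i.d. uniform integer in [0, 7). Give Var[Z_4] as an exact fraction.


2664000/5764801

Outcome values over d=0..6: [0, 2, 1, 1, 1, 0, 0]
Σy = 5, Σy² = 7, M = 7
μ = 5/7 = 5/7,  σ² = 7/7 − (5/7)² = 24/49
V_0 = 0, E_0 = 1
V_1 = 24/49·E_0 + (5/7)²·V_0 = 24/49;  E_1 = 5/7
V_2 = 24/49·E_1 + (5/7)²·V_1 = 1440/2401;  E_2 = 25/49
V_3 = 24/49·E_2 + (5/7)²·V_2 = 65400/117649;  E_3 = 125/343
V_4 = 24/49·E_3 + (5/7)²·V_3 = 2664000/5764801;  E_4 = 625/2401


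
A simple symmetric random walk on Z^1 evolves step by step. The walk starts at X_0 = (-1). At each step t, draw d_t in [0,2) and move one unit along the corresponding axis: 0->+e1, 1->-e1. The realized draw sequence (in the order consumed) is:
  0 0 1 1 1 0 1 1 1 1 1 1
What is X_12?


(-7)

t=0: X=(-1), d=0 → +e1, X_1=(0)
t=1: X=(0), d=0 → +e1, X_2=(1)
t=2: X=(1), d=1 → -e1, X_3=(0)
t=3: X=(0), d=1 → -e1, X_4=(-1)
t=4: X=(-1), d=1 → -e1, X_5=(-2)
t=5: X=(-2), d=0 → +e1, X_6=(-1)
t=6: X=(-1), d=1 → -e1, X_7=(-2)
t=7: X=(-2), d=1 → -e1, X_8=(-3)
t=8: X=(-3), d=1 → -e1, X_9=(-4)
t=9: X=(-4), d=1 → -e1, X_10=(-5)
t=10: X=(-5), d=1 → -e1, X_11=(-6)
t=11: X=(-6), d=1 → -e1, X_12=(-7)


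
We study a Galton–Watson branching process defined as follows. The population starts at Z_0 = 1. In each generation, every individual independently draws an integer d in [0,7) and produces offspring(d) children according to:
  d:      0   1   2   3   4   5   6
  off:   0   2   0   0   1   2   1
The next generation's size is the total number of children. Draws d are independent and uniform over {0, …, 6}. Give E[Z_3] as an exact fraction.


216/343

Outcome values over d=0..6: [0, 2, 0, 0, 1, 2, 1]
Σy = 6, Σy² = 10, M = 7
μ = 6/7 = 6/7,  σ² = 10/7 − (6/7)² = 34/49
E[Z_0] = 1
E[Z_1] = 6/7·E[Z_0] = 6/7
E[Z_2] = 6/7·E[Z_1] = 36/49
E[Z_3] = 6/7·E[Z_2] = 216/343


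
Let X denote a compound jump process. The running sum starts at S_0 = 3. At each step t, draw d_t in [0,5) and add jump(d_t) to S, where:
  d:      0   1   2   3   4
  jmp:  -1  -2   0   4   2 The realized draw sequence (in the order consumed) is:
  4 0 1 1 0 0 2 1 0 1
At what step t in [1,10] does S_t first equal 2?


3

t=0: S=3, d=4, jump=2, S_1=5
t=1: S=5, d=0, jump=-1, S_2=4
t=2: S=4, d=1, jump=-2, S_3=2
t=3: S=2, d=1, jump=-2, S_4=0
t=4: S=0, d=0, jump=-1, S_5=-1
t=5: S=-1, d=0, jump=-1, S_6=-2
t=6: S=-2, d=2, jump=0, S_7=-2
t=7: S=-2, d=1, jump=-2, S_8=-4
t=8: S=-4, d=0, jump=-1, S_9=-5
t=9: S=-5, d=1, jump=-2, S_10=-7


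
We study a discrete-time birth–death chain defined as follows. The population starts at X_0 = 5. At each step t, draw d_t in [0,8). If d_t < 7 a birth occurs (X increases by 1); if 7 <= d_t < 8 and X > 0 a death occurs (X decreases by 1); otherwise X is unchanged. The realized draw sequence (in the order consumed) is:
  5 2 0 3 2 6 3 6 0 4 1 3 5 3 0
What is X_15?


20

t=0: X=5, d=5 → birth, X_1=6
t=1: X=6, d=2 → birth, X_2=7
t=2: X=7, d=0 → birth, X_3=8
t=3: X=8, d=3 → birth, X_4=9
t=4: X=9, d=2 → birth, X_5=10
t=5: X=10, d=6 → birth, X_6=11
t=6: X=11, d=3 → birth, X_7=12
t=7: X=12, d=6 → birth, X_8=13
t=8: X=13, d=0 → birth, X_9=14
t=9: X=14, d=4 → birth, X_10=15
t=10: X=15, d=1 → birth, X_11=16
t=11: X=16, d=3 → birth, X_12=17
t=12: X=17, d=5 → birth, X_13=18
t=13: X=18, d=3 → birth, X_14=19
t=14: X=19, d=0 → birth, X_15=20


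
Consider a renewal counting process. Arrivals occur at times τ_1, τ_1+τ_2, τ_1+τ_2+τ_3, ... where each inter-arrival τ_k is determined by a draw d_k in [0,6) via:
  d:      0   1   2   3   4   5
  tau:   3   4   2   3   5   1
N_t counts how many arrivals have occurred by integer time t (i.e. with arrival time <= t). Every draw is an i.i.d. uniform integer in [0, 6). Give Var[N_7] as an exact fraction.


Inter-arrival values over d=0..5: [3, 4, 2, 3, 5, 1]
Each d has probability 1/6, so the pmf of τ is: f(1) = 1/6, f(2) = 1/6, f(3) = 1/3, f(4) = 1/6, f(5) = 1/6
Let p_n(j) = P(N_n = j), with p_0 = [1]. Condition on τ_1: p_n(0) = P(τ > n), and for j >= 1, p_n(j) = Σ_{k<=n} f(k)·p_{n−k}(j−1)
p_1 = [5/6, 1/6]  (j = 0..1)
p_2 = [2/3, 11/36, 1/36]  (j = 0..2)
p_3 = [1/3, 7/12, 17/216, 1/216]  (j = 0..3)
p_4 = [1/6, 11/18, 11/54, 23/1296, 1/1296]  (j = 0..4)
p_5 = [0, 11/18, 71/216, 73/1296, 29/7776, 1/7776]  (j = 0..5)
p_6 = [0, 7/18, 103/216, 155/1296, 1/72, 35/46656, 1/46656]  (j = 0..6)
p_7 = [0, 2/9, 14/27, 95/432, 35/972, 149/46656, 41/279936, 1/279936]  (j = 0..7)
E[N_7] = Σ j·p_7(j) = 582235/279936;  E[N_7²] = Σ j²·p_7(j) = 1382011/279936
Var[N_7] = 1382011/279936 − (582235/279936)² = 47877036071/78364164096

47877036071/78364164096
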